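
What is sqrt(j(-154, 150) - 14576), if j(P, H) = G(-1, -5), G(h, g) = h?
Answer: I*sqrt(14577) ≈ 120.74*I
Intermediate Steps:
j(P, H) = -1
sqrt(j(-154, 150) - 14576) = sqrt(-1 - 14576) = sqrt(-14577) = I*sqrt(14577)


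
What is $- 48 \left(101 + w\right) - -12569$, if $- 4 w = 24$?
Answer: $8009$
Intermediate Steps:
$w = -6$ ($w = \left(- \frac{1}{4}\right) 24 = -6$)
$- 48 \left(101 + w\right) - -12569 = - 48 \left(101 - 6\right) - -12569 = \left(-48\right) 95 + 12569 = -4560 + 12569 = 8009$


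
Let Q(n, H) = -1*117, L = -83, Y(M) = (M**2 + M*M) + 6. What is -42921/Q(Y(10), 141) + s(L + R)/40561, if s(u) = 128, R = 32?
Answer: 193437073/527293 ≈ 366.85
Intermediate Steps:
Y(M) = 6 + 2*M**2 (Y(M) = (M**2 + M**2) + 6 = 2*M**2 + 6 = 6 + 2*M**2)
Q(n, H) = -117
-42921/Q(Y(10), 141) + s(L + R)/40561 = -42921/(-117) + 128/40561 = -42921*(-1/117) + 128*(1/40561) = 4769/13 + 128/40561 = 193437073/527293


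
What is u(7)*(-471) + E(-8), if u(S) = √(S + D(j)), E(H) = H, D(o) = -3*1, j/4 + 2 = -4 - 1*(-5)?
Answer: -950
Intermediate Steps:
j = -4 (j = -8 + 4*(-4 - 1*(-5)) = -8 + 4*(-4 + 5) = -8 + 4*1 = -8 + 4 = -4)
D(o) = -3
u(S) = √(-3 + S) (u(S) = √(S - 3) = √(-3 + S))
u(7)*(-471) + E(-8) = √(-3 + 7)*(-471) - 8 = √4*(-471) - 8 = 2*(-471) - 8 = -942 - 8 = -950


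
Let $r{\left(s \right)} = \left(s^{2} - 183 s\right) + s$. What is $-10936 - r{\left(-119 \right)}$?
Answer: $-46755$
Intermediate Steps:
$r{\left(s \right)} = s^{2} - 182 s$
$-10936 - r{\left(-119 \right)} = -10936 - - 119 \left(-182 - 119\right) = -10936 - \left(-119\right) \left(-301\right) = -10936 - 35819 = -46755$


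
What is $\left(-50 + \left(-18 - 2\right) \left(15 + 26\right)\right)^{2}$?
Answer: $756900$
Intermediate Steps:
$\left(-50 + \left(-18 - 2\right) \left(15 + 26\right)\right)^{2} = \left(-50 - 820\right)^{2} = \left(-870\right)^{2} = 756900$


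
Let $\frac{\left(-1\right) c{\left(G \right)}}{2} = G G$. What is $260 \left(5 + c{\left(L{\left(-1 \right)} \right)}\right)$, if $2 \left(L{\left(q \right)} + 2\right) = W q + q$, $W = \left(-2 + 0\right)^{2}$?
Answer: $-9230$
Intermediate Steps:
$W = 4$ ($W = \left(-2\right)^{2} = 4$)
$L{\left(q \right)} = -2 + \frac{5 q}{2}$ ($L{\left(q \right)} = -2 + \frac{4 q + q}{2} = -2 + \frac{5 q}{2}$)
$c{\left(G \right)} = - 2 G^{2}$ ($c{\left(G \right)} = - 2 G G = - 2 G^{2}$)
$260 \left(5 + c{\left(L{\left(-1 \right)} \right)}\right) = 260 \left(5 - 2 \left(-2 + \frac{5}{2} \left(-1\right)\right)^{2}\right) = 260 \left(5 - 2 \left(-2 - \frac{5}{2}\right)^{2}\right) = 260 \left(5 - 2 \left(- \frac{9}{2}\right)^{2}\right) = 260 \left(5 - \frac{81}{2}\right) = 260 \left(- \frac{71}{2}\right) = -9230$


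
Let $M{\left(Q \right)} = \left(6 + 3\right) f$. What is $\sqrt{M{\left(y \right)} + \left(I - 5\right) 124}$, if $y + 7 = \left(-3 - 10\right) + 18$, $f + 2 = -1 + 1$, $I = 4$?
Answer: $i \sqrt{142} \approx 11.916 i$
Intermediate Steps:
$f = -2$ ($f = -2 + \left(-1 + 1\right) = -2 + 0 = -2$)
$y = -2$ ($y = -7 + \left(\left(-3 - 10\right) + 18\right) = -7 + \left(-13 + 18\right) = -7 + 5 = -2$)
$M{\left(Q \right)} = -18$ ($M{\left(Q \right)} = \left(6 + 3\right) \left(-2\right) = 9 \left(-2\right) = -18$)
$\sqrt{M{\left(y \right)} + \left(I - 5\right) 124} = \sqrt{-18 + \left(4 - 5\right) 124} = \sqrt{-18 - 124} = \sqrt{-142} = i \sqrt{142}$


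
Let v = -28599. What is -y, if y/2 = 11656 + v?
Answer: 33886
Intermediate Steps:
y = -33886 (y = 2*(11656 - 28599) = 2*(-16943) = -33886)
-y = -1*(-33886) = 33886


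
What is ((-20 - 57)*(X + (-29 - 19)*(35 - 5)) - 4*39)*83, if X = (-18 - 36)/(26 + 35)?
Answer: 560940726/61 ≈ 9.1957e+6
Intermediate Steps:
X = -54/61 ≈ -0.88525
((-20 - 57)*(X + (-29 - 19)*(35 - 5)) - 4*39)*83 = ((-20 - 57)*(-54/61 + (-29 - 19)*(35 - 5)) - 4*39)*83 = (-77*(-54/61 - 48*30) - 156)*83 = (-77*(-54/61 - 1440) - 156)*83 = (-77*(-87894/61) - 156)*83 = (6767838/61 - 156)*83 = (6758322/61)*83 = 560940726/61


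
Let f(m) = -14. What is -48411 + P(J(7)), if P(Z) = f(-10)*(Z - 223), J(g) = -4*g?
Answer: -44897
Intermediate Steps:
P(Z) = 3122 - 14*Z (P(Z) = -14*(Z - 223) = -14*(-223 + Z) = 3122 - 14*Z)
-48411 + P(J(7)) = -48411 + (3122 - (-56)*7) = -48411 + (3122 - 14*(-28)) = -48411 + (3122 + 392) = -48411 + 3514 = -44897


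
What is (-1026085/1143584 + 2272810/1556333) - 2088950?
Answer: -3717907021903929665/1779797517472 ≈ -2.0890e+6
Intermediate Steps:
(-1026085/1143584 + 2272810/1556333) - 2088950 = 1002219204735/1779797517472 - 2088950 = -3717907021903929665/1779797517472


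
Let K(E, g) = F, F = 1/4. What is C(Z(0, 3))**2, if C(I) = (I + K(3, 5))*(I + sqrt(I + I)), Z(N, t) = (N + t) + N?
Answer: 2535/16 + 507*sqrt(6)/8 ≈ 313.67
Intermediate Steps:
F = 1/4 (F = 1*(1/4) = 1/4 ≈ 0.25000)
K(E, g) = 1/4
Z(N, t) = t + 2*N
C(I) = (1/4 + I)*(I + sqrt(2)*sqrt(I)) (C(I) = (I + 1/4)*(I + sqrt(I + I)) = (1/4 + I)*(I + sqrt(2*I)) = (1/4 + I)*(I + sqrt(2)*sqrt(I)))
C(Z(0, 3))**2 = ((3 + 2*0)**2 + (3 + 2*0)/4 + sqrt(2)*(3 + 2*0)**(3/2) + sqrt(2)*sqrt(3 + 2*0)/4)**2 = ((3 + 0)**2 + (3 + 0)/4 + sqrt(2)*(3 + 0)**(3/2) + sqrt(2)*sqrt(3 + 0)/4)**2 = (3**2 + (1/4)*3 + sqrt(2)*3**(3/2) + sqrt(2)*sqrt(3)/4)**2 = (9 + 3/4 + sqrt(2)*(3*sqrt(3)) + sqrt(6)/4)**2 = (9 + 3/4 + 3*sqrt(6) + sqrt(6)/4)**2 = (39/4 + 13*sqrt(6)/4)**2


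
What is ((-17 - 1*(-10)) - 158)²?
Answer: 27225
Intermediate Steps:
((-17 - 1*(-10)) - 158)² = ((-17 + 10) - 158)² = (-7 - 158)² = (-165)² = 27225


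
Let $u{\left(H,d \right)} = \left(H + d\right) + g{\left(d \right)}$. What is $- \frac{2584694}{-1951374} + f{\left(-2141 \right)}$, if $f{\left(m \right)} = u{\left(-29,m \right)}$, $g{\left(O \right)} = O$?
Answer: $- \frac{4204894310}{975687} \approx -4309.7$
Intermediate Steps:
$u{\left(H,d \right)} = H + 2 d$ ($u{\left(H,d \right)} = \left(H + d\right) + d = H + 2 d$)
$f{\left(m \right)} = -29 + 2 m$
$- \frac{2584694}{-1951374} + f{\left(-2141 \right)} = - \frac{2584694}{-1951374} + \left(-29 + 2 \left(-2141\right)\right) = \left(-2584694\right) \left(- \frac{1}{1951374}\right) - 4311 = \frac{1292347}{975687} - 4311 = - \frac{4204894310}{975687}$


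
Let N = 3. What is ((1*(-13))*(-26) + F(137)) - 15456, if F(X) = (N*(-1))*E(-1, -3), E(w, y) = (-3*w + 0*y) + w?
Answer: -15124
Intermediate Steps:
E(w, y) = -2*w (E(w, y) = (-3*w + 0) + w = -3*w + w = -2*w)
F(X) = -6 (F(X) = (3*(-1))*(-2*(-1)) = -3*2 = -6)
((1*(-13))*(-26) + F(137)) - 15456 = ((1*(-13))*(-26) - 6) - 15456 = (-13*(-26) - 6) - 15456 = (338 - 6) - 15456 = 332 - 15456 = -15124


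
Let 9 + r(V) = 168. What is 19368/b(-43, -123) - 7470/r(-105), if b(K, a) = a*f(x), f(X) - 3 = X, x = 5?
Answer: -144861/2173 ≈ -66.664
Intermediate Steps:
f(X) = 3 + X
r(V) = 159 (r(V) = -9 + 168 = 159)
b(K, a) = 8*a (b(K, a) = a*(3 + 5) = a*8 = 8*a)
19368/b(-43, -123) - 7470/r(-105) = 19368/((8*(-123))) - 7470/159 = 19368/(-984) - 7470*1/159 = 19368*(-1/984) - 2490/53 = -807/41 - 2490/53 = -144861/2173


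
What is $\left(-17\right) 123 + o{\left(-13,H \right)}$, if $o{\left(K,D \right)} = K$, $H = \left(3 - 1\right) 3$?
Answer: $-2104$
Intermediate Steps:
$H = 6$ ($H = 2 \cdot 3 = 6$)
$\left(-17\right) 123 + o{\left(-13,H \right)} = \left(-17\right) 123 - 13 = -2091 - 13 = -2104$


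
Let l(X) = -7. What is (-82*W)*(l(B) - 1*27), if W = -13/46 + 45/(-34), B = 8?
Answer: -102992/23 ≈ -4477.9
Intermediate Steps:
W = -628/391 (W = -13*1/46 + 45*(-1/34) = -13/46 - 45/34 = -628/391 ≈ -1.6061)
(-82*W)*(l(B) - 1*27) = (-82*(-628/391))*(-7 - 1*27) = 51496*(-7 - 27)/391 = (51496/391)*(-34) = -102992/23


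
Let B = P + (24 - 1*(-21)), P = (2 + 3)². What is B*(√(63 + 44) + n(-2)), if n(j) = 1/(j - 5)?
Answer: -10 + 70*√107 ≈ 714.09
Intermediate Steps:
n(j) = 1/(-5 + j)
P = 25 (P = 5² = 25)
B = 70 (B = 25 + (24 - 1*(-21)) = 25 + (24 + 21) = 25 + 45 = 70)
B*(√(63 + 44) + n(-2)) = 70*(√(63 + 44) + 1/(-5 - 2)) = 70*(√107 + 1/(-7)) = 70*(√107 - ⅐) = 70*(-⅐ + √107) = -10 + 70*√107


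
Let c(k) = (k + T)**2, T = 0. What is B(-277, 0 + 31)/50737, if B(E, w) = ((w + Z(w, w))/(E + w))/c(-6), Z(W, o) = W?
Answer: -31/224663436 ≈ -1.3798e-7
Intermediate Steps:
c(k) = k**2 (c(k) = (k + 0)**2 = k**2)
B(E, w) = w/(18*(E + w)) (B(E, w) = ((w + w)/(E + w))/((-6)**2) = ((2*w)/(E + w))/36 = (2*w/(E + w))*(1/36) = w/(18*(E + w)))
B(-277, 0 + 31)/50737 = ((0 + 31)/(18*(-277 + (0 + 31))))/50737 = ((1/18)*31/(-277 + 31))*(1/50737) = ((1/18)*31/(-246))*(1/50737) = ((1/18)*31*(-1/246))*(1/50737) = -31/4428*1/50737 = -31/224663436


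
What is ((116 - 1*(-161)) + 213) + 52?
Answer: 542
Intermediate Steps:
((116 - 1*(-161)) + 213) + 52 = ((116 + 161) + 213) + 52 = (277 + 213) + 52 = 490 + 52 = 542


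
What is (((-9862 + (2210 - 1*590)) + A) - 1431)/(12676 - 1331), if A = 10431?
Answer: 758/11345 ≈ 0.066814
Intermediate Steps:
(((-9862 + (2210 - 1*590)) + A) - 1431)/(12676 - 1331) = (((-9862 + (2210 - 1*590)) + 10431) - 1431)/(12676 - 1331) = (((-9862 + (2210 - 590)) + 10431) - 1431)/11345 = (((-9862 + 1620) + 10431) - 1431)*(1/11345) = ((-8242 + 10431) - 1431)*(1/11345) = (2189 - 1431)*(1/11345) = 758*(1/11345) = 758/11345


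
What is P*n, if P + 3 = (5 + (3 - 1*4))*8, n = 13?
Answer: 377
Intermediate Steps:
P = 29 (P = -3 + (5 + (3 - 1*4))*8 = -3 + (5 + (3 - 4))*8 = -3 + (5 - 1)*8 = -3 + 4*8 = -3 + 32 = 29)
P*n = 29*13 = 377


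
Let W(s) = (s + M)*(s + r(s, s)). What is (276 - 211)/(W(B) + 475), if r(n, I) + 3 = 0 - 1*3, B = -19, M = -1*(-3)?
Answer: 13/175 ≈ 0.074286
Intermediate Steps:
M = 3
r(n, I) = -6 (r(n, I) = -3 + (0 - 1*3) = -3 + (0 - 3) = -3 - 3 = -6)
W(s) = (-6 + s)*(3 + s) (W(s) = (s + 3)*(s - 6) = (3 + s)*(-6 + s) = (-6 + s)*(3 + s))
(276 - 211)/(W(B) + 475) = (276 - 211)/((-18 + (-19)**2 - 3*(-19)) + 475) = 65/((-18 + 361 + 57) + 475) = 65/(400 + 475) = 65/875 = 65*(1/875) = 13/175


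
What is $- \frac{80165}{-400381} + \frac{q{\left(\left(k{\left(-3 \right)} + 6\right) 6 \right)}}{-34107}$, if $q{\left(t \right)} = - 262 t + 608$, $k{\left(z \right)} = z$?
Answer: $\frac{4378952803}{13655794767} \approx 0.32067$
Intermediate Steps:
$q{\left(t \right)} = 608 - 262 t$
$- \frac{80165}{-400381} + \frac{q{\left(\left(k{\left(-3 \right)} + 6\right) 6 \right)}}{-34107} = - \frac{80165}{-400381} + \frac{608 - 262 \left(-3 + 6\right) 6}{-34107} = \left(-80165\right) \left(- \frac{1}{400381}\right) + \left(608 - 262 \cdot 3 \cdot 6\right) \left(- \frac{1}{34107}\right) = \frac{80165}{400381} + \left(608 - 4716\right) \left(- \frac{1}{34107}\right) = \frac{80165}{400381} - - \frac{4108}{34107} = \frac{80165}{400381} + \frac{4108}{34107} = \frac{4378952803}{13655794767}$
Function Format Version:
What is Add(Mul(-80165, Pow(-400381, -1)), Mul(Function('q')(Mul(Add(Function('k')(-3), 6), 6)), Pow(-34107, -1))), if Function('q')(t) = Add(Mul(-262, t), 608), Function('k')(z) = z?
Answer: Rational(4378952803, 13655794767) ≈ 0.32067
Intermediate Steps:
Function('q')(t) = Add(608, Mul(-262, t))
Add(Mul(-80165, Pow(-400381, -1)), Mul(Function('q')(Mul(Add(Function('k')(-3), 6), 6)), Pow(-34107, -1))) = Add(Mul(-80165, Pow(-400381, -1)), Mul(Add(608, Mul(-262, Mul(Add(-3, 6), 6))), Pow(-34107, -1))) = Add(Mul(-80165, Rational(-1, 400381)), Mul(Add(608, Mul(-262, Mul(3, 6))), Rational(-1, 34107))) = Add(Rational(80165, 400381), Mul(Add(608, Mul(-262, 18)), Rational(-1, 34107))) = Add(Rational(80165, 400381), Mul(Add(608, -4716), Rational(-1, 34107))) = Add(Rational(80165, 400381), Mul(-4108, Rational(-1, 34107))) = Add(Rational(80165, 400381), Rational(4108, 34107)) = Rational(4378952803, 13655794767)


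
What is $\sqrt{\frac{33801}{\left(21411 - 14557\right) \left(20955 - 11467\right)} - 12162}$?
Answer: $\frac{11 i \sqrt{75548838714}}{27416} \approx 110.28 i$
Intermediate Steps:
$\sqrt{\frac{33801}{\left(21411 - 14557\right) \left(20955 - 11467\right)} - 12162} = \sqrt{\frac{33801}{6854 \cdot 9488} - 12162} = \sqrt{\frac{33801}{65030752} - 12162} = \sqrt{33801 \cdot \frac{1}{65030752} - 12162} = \sqrt{\frac{57}{109664} - 12162} = \sqrt{- \frac{1333733511}{109664}} = \frac{11 i \sqrt{75548838714}}{27416}$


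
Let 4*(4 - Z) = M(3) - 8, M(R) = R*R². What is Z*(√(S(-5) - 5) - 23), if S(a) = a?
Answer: 69/4 - 3*I*√10/4 ≈ 17.25 - 2.3717*I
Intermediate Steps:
M(R) = R³
Z = -¾ (Z = 4 - (3³ - 8)/4 = 4 - (27 - 8)/4 = 4 - ¼*19 = 4 - 19/4 = -¾ ≈ -0.75000)
Z*(√(S(-5) - 5) - 23) = -3*(√(-5 - 5) - 23)/4 = -3*(√(-10) - 23)/4 = -3*(I*√10 - 23)/4 = -3*(-23 + I*√10)/4 = 69/4 - 3*I*√10/4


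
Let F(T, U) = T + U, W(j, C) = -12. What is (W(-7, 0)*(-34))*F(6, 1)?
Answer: 2856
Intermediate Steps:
(W(-7, 0)*(-34))*F(6, 1) = (-12*(-34))*(6 + 1) = 408*7 = 2856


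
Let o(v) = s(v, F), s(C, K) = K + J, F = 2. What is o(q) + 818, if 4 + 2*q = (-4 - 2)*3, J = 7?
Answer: 827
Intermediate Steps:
q = -11 (q = -2 + ((-4 - 2)*3)/2 = -2 + (-6*3)/2 = -2 + (1/2)*(-18) = -2 - 9 = -11)
s(C, K) = 7 + K (s(C, K) = K + 7 = 7 + K)
o(v) = 9 (o(v) = 7 + 2 = 9)
o(q) + 818 = 9 + 818 = 827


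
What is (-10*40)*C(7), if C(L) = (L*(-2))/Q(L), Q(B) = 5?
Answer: 1120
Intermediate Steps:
C(L) = -2*L/5 (C(L) = (L*(-2))/5 = -2*L*(⅕) = -2*L/5)
(-10*40)*C(7) = (-10*40)*(-⅖*7) = -400*(-14/5) = 1120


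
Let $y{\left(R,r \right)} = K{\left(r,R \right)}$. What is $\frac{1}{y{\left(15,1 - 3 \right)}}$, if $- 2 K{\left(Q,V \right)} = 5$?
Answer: $- \frac{2}{5} \approx -0.4$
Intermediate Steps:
$K{\left(Q,V \right)} = - \frac{5}{2}$ ($K{\left(Q,V \right)} = \left(- \frac{1}{2}\right) 5 = - \frac{5}{2}$)
$y{\left(R,r \right)} = - \frac{5}{2}$
$\frac{1}{y{\left(15,1 - 3 \right)}} = \frac{1}{- \frac{5}{2}} = - \frac{2}{5}$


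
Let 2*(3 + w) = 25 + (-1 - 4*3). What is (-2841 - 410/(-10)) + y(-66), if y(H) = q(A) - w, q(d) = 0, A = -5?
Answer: -2803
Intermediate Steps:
w = 3 (w = -3 + (25 + (-1 - 4*3))/2 = -3 + (25 + (-1 - 12))/2 = -3 + (25 - 13)/2 = -3 + (½)*12 = -3 + 6 = 3)
y(H) = -3 (y(H) = 0 - 1*3 = 0 - 3 = -3)
(-2841 - 410/(-10)) + y(-66) = (-2841 - 410/(-10)) - 3 = (-2841 - ⅒*(-410)) - 3 = (-2841 + 41) - 3 = -2800 - 3 = -2803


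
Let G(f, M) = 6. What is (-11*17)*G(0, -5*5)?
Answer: -1122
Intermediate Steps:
(-11*17)*G(0, -5*5) = -11*17*6 = -187*6 = -1122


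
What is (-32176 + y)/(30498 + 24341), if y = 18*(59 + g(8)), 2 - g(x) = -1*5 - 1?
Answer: -30970/54839 ≈ -0.56474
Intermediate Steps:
g(x) = 8 (g(x) = 2 - (-1*5 - 1) = 2 - (-5 - 1) = 2 - 1*(-6) = 2 + 6 = 8)
y = 1206 (y = 18*(59 + 8) = 18*67 = 1206)
(-32176 + y)/(30498 + 24341) = (-32176 + 1206)/(30498 + 24341) = -30970/54839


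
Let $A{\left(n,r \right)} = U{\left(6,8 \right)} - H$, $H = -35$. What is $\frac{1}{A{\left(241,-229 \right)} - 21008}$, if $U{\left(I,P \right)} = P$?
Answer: $- \frac{1}{20965} \approx -4.7699 \cdot 10^{-5}$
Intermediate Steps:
$A{\left(n,r \right)} = 43$ ($A{\left(n,r \right)} = 8 - -35 = 8 + 35 = 43$)
$\frac{1}{A{\left(241,-229 \right)} - 21008} = \frac{1}{43 - 21008} = \frac{1}{-20965} = - \frac{1}{20965}$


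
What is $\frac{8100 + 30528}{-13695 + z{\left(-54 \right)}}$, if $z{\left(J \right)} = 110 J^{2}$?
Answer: $\frac{12876}{102355} \approx 0.1258$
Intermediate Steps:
$\frac{8100 + 30528}{-13695 + z{\left(-54 \right)}} = \frac{8100 + 30528}{-13695 + 110 \left(-54\right)^{2}} = \frac{38628}{-13695 + 110 \cdot 2916} = \frac{38628}{-13695 + 320760} = \frac{38628}{307065} = 38628 \cdot \frac{1}{307065} = \frac{12876}{102355}$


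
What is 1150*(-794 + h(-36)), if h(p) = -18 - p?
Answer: -892400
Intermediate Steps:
1150*(-794 + h(-36)) = 1150*(-794 + (-18 - 1*(-36))) = 1150*(-794 + (-18 + 36)) = 1150*(-794 + 18) = 1150*(-776) = -892400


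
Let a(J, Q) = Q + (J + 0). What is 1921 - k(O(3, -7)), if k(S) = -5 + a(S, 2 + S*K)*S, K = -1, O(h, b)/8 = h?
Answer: 1878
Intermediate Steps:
O(h, b) = 8*h
a(J, Q) = J + Q (a(J, Q) = Q + J = J + Q)
k(S) = -5 + 2*S (k(S) = -5 + (S + (2 + S*(-1)))*S = -5 + (S + (2 - S))*S = -5 + 2*S)
1921 - k(O(3, -7)) = 1921 - (-5 + 2*(8*3)) = 1921 - (-5 + 2*24) = 1921 - (-5 + 48) = 1921 - 1*43 = 1921 - 43 = 1878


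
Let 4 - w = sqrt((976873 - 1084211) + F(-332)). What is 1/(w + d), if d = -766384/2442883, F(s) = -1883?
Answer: 7332840987228/217292260239775391 + 41773741461823*I*sqrt(2229)/651876780719326173 ≈ 3.3746e-5 + 0.0030255*I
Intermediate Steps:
w = 4 - 7*I*sqrt(2229) (w = 4 - sqrt((976873 - 1084211) - 1883) = 4 - sqrt(-107338 - 1883) = 4 - sqrt(-109221) = 4 - 7*I*sqrt(2229) ≈ 4.0 - 330.49*I)
d = -766384/2442883 (d = -766384*1/2442883 = -766384/2442883 ≈ -0.31372)
1/(w + d) = 1/((4 - 7*I*sqrt(2229)) - 766384/2442883) = 1/(9005148/2442883 - 7*I*sqrt(2229))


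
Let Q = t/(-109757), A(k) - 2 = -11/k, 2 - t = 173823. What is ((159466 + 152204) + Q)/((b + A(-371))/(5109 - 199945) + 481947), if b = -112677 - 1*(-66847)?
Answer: 2472706384456653716/3823620977490450113 ≈ 0.64669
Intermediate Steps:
t = -173821 (t = 2 - 1*173823 = 2 - 173823 = -173821)
b = -45830 (b = -112677 + 66847 = -45830)
A(k) = 2 - 11/k
Q = 173821/109757 (Q = -173821/(-109757) = -173821*(-1/109757) = 173821/109757 ≈ 1.5837)
((159466 + 152204) + Q)/((b + A(-371))/(5109 - 199945) + 481947) = ((159466 + 152204) + 173821/109757)/((-45830 + (2 - 11/(-371)))/(5109 - 199945) + 481947) = (311670 + 173821/109757)/((-45830 + (2 - 11*(-1/371)))/(-194836) + 481947) = 34208138011/(109757*((-45830 + (2 + 11/371))*(-1/194836) + 481947)) = 34208138011/(109757*((-45830 + 753/371)*(-1/194836) + 481947)) = 34208138011/(109757*(-17002177/371*(-1/194836) + 481947)) = 34208138011/(109757*(17002177/72284156 + 481947)) = 34208138011/(109757*(34837149133909/72284156)) = (34208138011/109757)*(72284156/34837149133909) = 2472706384456653716/3823620977490450113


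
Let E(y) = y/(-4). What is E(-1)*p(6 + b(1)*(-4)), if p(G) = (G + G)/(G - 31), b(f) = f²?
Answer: -1/29 ≈ -0.034483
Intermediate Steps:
E(y) = -y/4 (E(y) = y*(-¼) = -y/4)
p(G) = 2*G/(-31 + G) (p(G) = (2*G)/(-31 + G) = 2*G/(-31 + G))
E(-1)*p(6 + b(1)*(-4)) = (-¼*(-1))*(2*(6 + 1²*(-4))/(-31 + (6 + 1²*(-4)))) = (2*(6 + 1*(-4))/(-31 + (6 + 1*(-4))))/4 = (2*(6 - 4)/(-31 + (6 - 4)))/4 = (2*2/(-31 + 2))/4 = (2*2/(-29))/4 = (2*2*(-1/29))/4 = (¼)*(-4/29) = -1/29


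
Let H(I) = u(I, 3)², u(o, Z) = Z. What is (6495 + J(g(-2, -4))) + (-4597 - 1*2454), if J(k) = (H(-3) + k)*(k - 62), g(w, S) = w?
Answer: -1004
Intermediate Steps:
H(I) = 9 (H(I) = 3² = 9)
J(k) = (-62 + k)*(9 + k) (J(k) = (9 + k)*(k - 62) = (9 + k)*(-62 + k) = (-62 + k)*(9 + k))
(6495 + J(g(-2, -4))) + (-4597 - 1*2454) = (6495 + (-558 + (-2)² - 53*(-2))) + (-4597 - 1*2454) = (6495 + (-558 + 4 + 106)) + (-4597 - 2454) = (6495 - 448) - 7051 = 6047 - 7051 = -1004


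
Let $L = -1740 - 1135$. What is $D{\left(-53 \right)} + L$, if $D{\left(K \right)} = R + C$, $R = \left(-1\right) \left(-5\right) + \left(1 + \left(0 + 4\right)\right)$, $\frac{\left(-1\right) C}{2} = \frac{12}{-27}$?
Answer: $- \frac{25777}{9} \approx -2864.1$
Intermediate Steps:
$C = \frac{8}{9}$ ($C = - 2 \frac{12}{-27} = - 2 \cdot 12 \left(- \frac{1}{27}\right) = \left(-2\right) \left(- \frac{4}{9}\right) = \frac{8}{9} \approx 0.88889$)
$R = 10$ ($R = 5 + \left(1 + 4\right) = 5 + 5 = 10$)
$L = -2875$ ($L = -1740 - 1135 = -2875$)
$D{\left(K \right)} = \frac{98}{9}$ ($D{\left(K \right)} = 10 + \frac{8}{9} = \frac{98}{9}$)
$D{\left(-53 \right)} + L = \frac{98}{9} - 2875 = - \frac{25777}{9}$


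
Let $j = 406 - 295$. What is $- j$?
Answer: $-111$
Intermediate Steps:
$j = 111$ ($j = 406 - 295 = 111$)
$- j = \left(-1\right) 111 = -111$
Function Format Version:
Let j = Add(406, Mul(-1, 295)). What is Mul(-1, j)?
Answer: -111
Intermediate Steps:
j = 111 (j = Add(406, -295) = 111)
Mul(-1, j) = Mul(-1, 111) = -111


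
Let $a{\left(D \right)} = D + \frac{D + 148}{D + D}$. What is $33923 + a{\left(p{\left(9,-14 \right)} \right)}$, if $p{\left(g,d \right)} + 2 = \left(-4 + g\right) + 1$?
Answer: $33946$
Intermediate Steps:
$p{\left(g,d \right)} = -5 + g$ ($p{\left(g,d \right)} = -2 + \left(\left(-4 + g\right) + 1\right) = -2 + \left(-3 + g\right) = -5 + g$)
$a{\left(D \right)} = D + \frac{148 + D}{2 D}$
$33923 + a{\left(p{\left(9,-14 \right)} \right)} = 33923 + \left(\frac{1}{2} + \left(-5 + 9\right) + \frac{74}{-5 + 9}\right) = 33923 + \left(\frac{1}{2} + 4 + \frac{74}{4}\right) = 33923 + \left(\frac{1}{2} + 4 + 74 \cdot \frac{1}{4}\right) = 33923 + \left(\frac{1}{2} + 4 + \frac{37}{2}\right) = 33923 + 23 = 33946$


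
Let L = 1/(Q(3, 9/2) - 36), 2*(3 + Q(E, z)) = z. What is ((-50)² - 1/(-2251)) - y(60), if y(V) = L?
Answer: 827251651/330897 ≈ 2500.0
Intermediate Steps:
Q(E, z) = -3 + z/2
L = -4/147 (L = 1/((-3 + (9/2)/2) - 36) = 1/((-3 + (9*(½))/2) - 36) = 1/((-3 + (½)*(9/2)) - 36) = 1/((-3 + 9/4) - 36) = 1/(-¾ - 36) = 1/(-147/4) = -4/147 ≈ -0.027211)
y(V) = -4/147
((-50)² - 1/(-2251)) - y(60) = ((-50)² - 1/(-2251)) - 1*(-4/147) = (2500 - 1*(-1/2251)) + 4/147 = (2500 + 1/2251) + 4/147 = 5627501/2251 + 4/147 = 827251651/330897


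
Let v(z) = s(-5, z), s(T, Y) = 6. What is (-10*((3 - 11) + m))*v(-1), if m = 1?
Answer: 420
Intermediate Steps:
v(z) = 6
(-10*((3 - 11) + m))*v(-1) = -10*((3 - 11) + 1)*6 = -10*(-8 + 1)*6 = -10*(-7)*6 = 70*6 = 420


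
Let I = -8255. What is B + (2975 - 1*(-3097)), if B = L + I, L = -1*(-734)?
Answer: -1449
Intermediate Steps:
L = 734
B = -7521 (B = 734 - 8255 = -7521)
B + (2975 - 1*(-3097)) = -7521 + (2975 - 1*(-3097)) = -7521 + (2975 + 3097) = -7521 + 6072 = -1449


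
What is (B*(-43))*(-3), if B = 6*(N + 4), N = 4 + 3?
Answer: 8514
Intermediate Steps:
N = 7
B = 66 (B = 6*(7 + 4) = 6*11 = 66)
(B*(-43))*(-3) = (66*(-43))*(-3) = -2838*(-3) = 8514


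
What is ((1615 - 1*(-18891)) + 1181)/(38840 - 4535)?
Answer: 7229/11435 ≈ 0.63218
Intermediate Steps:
((1615 - 1*(-18891)) + 1181)/(38840 - 4535) = ((1615 + 18891) + 1181)/34305 = (20506 + 1181)*(1/34305) = 21687*(1/34305) = 7229/11435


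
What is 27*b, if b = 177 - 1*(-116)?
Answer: 7911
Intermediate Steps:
b = 293 (b = 177 + 116 = 293)
27*b = 27*293 = 7911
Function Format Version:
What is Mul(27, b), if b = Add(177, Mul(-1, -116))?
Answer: 7911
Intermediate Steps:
b = 293 (b = Add(177, 116) = 293)
Mul(27, b) = Mul(27, 293) = 7911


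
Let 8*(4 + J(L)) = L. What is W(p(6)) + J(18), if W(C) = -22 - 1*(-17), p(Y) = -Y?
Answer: -27/4 ≈ -6.7500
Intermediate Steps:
J(L) = -4 + L/8
W(C) = -5 (W(C) = -22 + 17 = -5)
W(p(6)) + J(18) = -5 + (-4 + (⅛)*18) = -5 + (-4 + 9/4) = -5 - 7/4 = -27/4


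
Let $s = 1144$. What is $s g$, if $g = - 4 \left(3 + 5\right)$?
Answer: $-36608$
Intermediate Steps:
$g = -32$ ($g = \left(-4\right) 8 = -32$)
$s g = 1144 \left(-32\right) = -36608$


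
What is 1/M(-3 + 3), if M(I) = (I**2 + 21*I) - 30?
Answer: -1/30 ≈ -0.033333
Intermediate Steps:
M(I) = -30 + I**2 + 21*I
1/M(-3 + 3) = 1/(-30 + (-3 + 3)**2 + 21*(-3 + 3)) = 1/(-30 + 0**2 + 21*0) = 1/(-30 + 0 + 0) = 1/(-30) = -1/30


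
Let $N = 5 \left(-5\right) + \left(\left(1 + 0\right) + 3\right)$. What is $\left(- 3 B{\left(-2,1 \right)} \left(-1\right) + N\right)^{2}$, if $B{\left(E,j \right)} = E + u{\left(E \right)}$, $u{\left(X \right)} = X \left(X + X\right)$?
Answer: $9$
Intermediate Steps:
$u{\left(X \right)} = 2 X^{2}$ ($u{\left(X \right)} = X 2 X = 2 X^{2}$)
$B{\left(E,j \right)} = E + 2 E^{2}$
$N = -21$ ($N = -25 + \left(1 + 3\right) = -25 + 4 = -21$)
$\left(- 3 B{\left(-2,1 \right)} \left(-1\right) + N\right)^{2} = \left(- 3 \left(- 2 \left(1 + 2 \left(-2\right)\right)\right) \left(-1\right) - 21\right)^{2} = \left(- 3 \left(- 2 \left(1 - 4\right)\right) \left(-1\right) - 21\right)^{2} = \left(- 3 \left(\left(-2\right) \left(-3\right)\right) \left(-1\right) - 21\right)^{2} = \left(\left(-3\right) 6 \left(-1\right) - 21\right)^{2} = \left(\left(-18\right) \left(-1\right) - 21\right)^{2} = \left(18 - 21\right)^{2} = \left(-3\right)^{2} = 9$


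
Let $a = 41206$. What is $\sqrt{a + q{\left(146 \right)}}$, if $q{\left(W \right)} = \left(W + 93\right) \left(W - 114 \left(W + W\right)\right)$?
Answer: $2 i \sqrt{1969933} \approx 2807.1 i$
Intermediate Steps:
$q{\left(W \right)} = - 227 W \left(93 + W\right)$ ($q{\left(W \right)} = \left(93 + W\right) \left(W - 114 \cdot 2 W\right) = \left(93 + W\right) \left(W - 228 W\right) = \left(93 + W\right) \left(- 227 W\right) = - 227 W \left(93 + W\right)$)
$\sqrt{a + q{\left(146 \right)}} = \sqrt{41206 - 33142 \left(93 + 146\right)} = \sqrt{41206 - 33142 \cdot 239} = \sqrt{41206 - 7920938} = \sqrt{-7879732} = 2 i \sqrt{1969933}$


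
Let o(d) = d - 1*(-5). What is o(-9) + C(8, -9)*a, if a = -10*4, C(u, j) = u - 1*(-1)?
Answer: -364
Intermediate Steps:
C(u, j) = 1 + u (C(u, j) = u + 1 = 1 + u)
o(d) = 5 + d (o(d) = d + 5 = 5 + d)
a = -40
o(-9) + C(8, -9)*a = (5 - 9) + (1 + 8)*(-40) = -4 + 9*(-40) = -4 - 360 = -364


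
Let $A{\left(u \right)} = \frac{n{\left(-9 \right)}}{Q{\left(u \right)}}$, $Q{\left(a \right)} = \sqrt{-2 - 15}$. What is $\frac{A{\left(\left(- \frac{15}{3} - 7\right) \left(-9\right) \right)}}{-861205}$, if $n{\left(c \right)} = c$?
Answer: $- \frac{9 i \sqrt{17}}{14640485} \approx - 2.5346 \cdot 10^{-6} i$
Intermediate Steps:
$Q{\left(a \right)} = i \sqrt{17}$ ($Q{\left(a \right)} = \sqrt{-17} = i \sqrt{17}$)
$A{\left(u \right)} = \frac{9 i \sqrt{17}}{17}$ ($A{\left(u \right)} = - \frac{9}{i \sqrt{17}} = - 9 \left(- \frac{i \sqrt{17}}{17}\right) = \frac{9 i \sqrt{17}}{17}$)
$\frac{A{\left(\left(- \frac{15}{3} - 7\right) \left(-9\right) \right)}}{-861205} = \frac{\frac{9}{17} i \sqrt{17}}{-861205} = \frac{9 i \sqrt{17}}{17} \left(- \frac{1}{861205}\right) = - \frac{9 i \sqrt{17}}{14640485}$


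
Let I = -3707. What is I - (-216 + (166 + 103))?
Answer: -3760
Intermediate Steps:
I - (-216 + (166 + 103)) = -3707 - (-216 + (166 + 103)) = -3707 - (-216 + 269) = -3707 - 1*53 = -3707 - 53 = -3760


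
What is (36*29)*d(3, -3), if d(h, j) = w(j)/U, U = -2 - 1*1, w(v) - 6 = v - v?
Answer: -2088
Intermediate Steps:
w(v) = 6 (w(v) = 6 + (v - v) = 6 + 0 = 6)
U = -3 (U = -2 - 1 = -3)
d(h, j) = -2 (d(h, j) = 6/(-3) = 6*(-1/3) = -2)
(36*29)*d(3, -3) = (36*29)*(-2) = 1044*(-2) = -2088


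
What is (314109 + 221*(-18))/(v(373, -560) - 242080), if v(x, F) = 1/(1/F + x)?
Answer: -64779853149/50565427760 ≈ -1.2811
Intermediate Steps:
v(x, F) = 1/(x + 1/F)
(314109 + 221*(-18))/(v(373, -560) - 242080) = (314109 + 221*(-18))/(-560/(1 - 560*373) - 242080) = (314109 - 3978)/(-560/(1 - 208880) - 242080) = 310131/(-560/(-208879) - 242080) = 310131/(-560*(-1/208879) - 242080) = 310131/(560/208879 - 242080) = 310131/(-50565427760/208879) = 310131*(-208879/50565427760) = -64779853149/50565427760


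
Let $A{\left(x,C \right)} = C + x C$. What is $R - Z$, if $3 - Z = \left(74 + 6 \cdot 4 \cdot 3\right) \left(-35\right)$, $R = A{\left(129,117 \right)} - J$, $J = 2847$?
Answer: $7250$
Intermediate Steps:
$A{\left(x,C \right)} = C + C x$
$R = 12363$ ($R = 117 \left(1 + 129\right) - 2847 = 117 \cdot 130 - 2847 = 15210 - 2847 = 12363$)
$Z = 5113$ ($Z = 3 - \left(74 + 6 \cdot 4 \cdot 3\right) \left(-35\right) = 3 - \left(74 + 24 \cdot 3\right) \left(-35\right) = 3 - \left(74 + 72\right) \left(-35\right) = 3 - 146 \left(-35\right) = 3 - -5110 = 3 + 5110 = 5113$)
$R - Z = 12363 - 5113 = 7250$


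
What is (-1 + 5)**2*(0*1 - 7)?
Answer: -112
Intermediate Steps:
(-1 + 5)**2*(0*1 - 7) = 4**2*(0 - 7) = 16*(-7) = -112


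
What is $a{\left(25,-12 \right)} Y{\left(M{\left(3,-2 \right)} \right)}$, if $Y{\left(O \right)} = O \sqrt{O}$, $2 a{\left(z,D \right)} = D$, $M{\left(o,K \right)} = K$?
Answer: $12 i \sqrt{2} \approx 16.971 i$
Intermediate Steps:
$a{\left(z,D \right)} = \frac{D}{2}$
$Y{\left(O \right)} = O^{\frac{3}{2}}$
$a{\left(25,-12 \right)} Y{\left(M{\left(3,-2 \right)} \right)} = \frac{1}{2} \left(-12\right) \left(-2\right)^{\frac{3}{2}} = - 6 \left(- 2 i \sqrt{2}\right) = 12 i \sqrt{2}$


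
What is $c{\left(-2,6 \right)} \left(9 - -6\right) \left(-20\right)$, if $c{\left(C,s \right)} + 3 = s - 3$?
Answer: $0$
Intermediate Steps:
$c{\left(C,s \right)} = -6 + s$ ($c{\left(C,s \right)} = -3 + \left(s - 3\right) = -3 + \left(-3 + s\right) = -6 + s$)
$c{\left(-2,6 \right)} \left(9 - -6\right) \left(-20\right) = \left(-6 + 6\right) \left(9 - -6\right) \left(-20\right) = 0 \left(9 + 6\right) \left(-20\right) = 0 \cdot 15 \left(-20\right) = 0 \left(-20\right) = 0$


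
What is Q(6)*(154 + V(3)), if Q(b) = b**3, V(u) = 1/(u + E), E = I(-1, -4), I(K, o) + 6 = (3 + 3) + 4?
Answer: 233064/7 ≈ 33295.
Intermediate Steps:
I(K, o) = 4 (I(K, o) = -6 + ((3 + 3) + 4) = -6 + (6 + 4) = -6 + 10 = 4)
E = 4
V(u) = 1/(4 + u) (V(u) = 1/(u + 4) = 1/(4 + u))
Q(6)*(154 + V(3)) = 6**3*(154 + 1/(4 + 3)) = 216*(154 + 1/7) = 216*(1079/7) = 233064/7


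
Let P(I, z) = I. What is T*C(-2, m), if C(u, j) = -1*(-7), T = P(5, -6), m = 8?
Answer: 35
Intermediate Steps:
T = 5
C(u, j) = 7
T*C(-2, m) = 5*7 = 35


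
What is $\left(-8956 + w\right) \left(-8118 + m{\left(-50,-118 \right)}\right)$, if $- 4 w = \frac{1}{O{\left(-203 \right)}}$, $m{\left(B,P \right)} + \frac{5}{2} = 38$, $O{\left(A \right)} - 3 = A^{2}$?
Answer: $\frac{23865661507685}{329696} \approx 7.2387 \cdot 10^{7}$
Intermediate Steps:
$O{\left(A \right)} = 3 + A^{2}$
$m{\left(B,P \right)} = \frac{71}{2}$ ($m{\left(B,P \right)} = - \frac{5}{2} + 38 = \frac{71}{2}$)
$w = - \frac{1}{164848}$ ($w = - \frac{1}{4 \left(3 + \left(-203\right)^{2}\right)} = - \frac{1}{4 \left(3 + 41209\right)} = - \frac{1}{4 \cdot 41212} = \left(- \frac{1}{4}\right) \frac{1}{41212} = - \frac{1}{164848} \approx -6.0662 \cdot 10^{-6}$)
$\left(-8956 + w\right) \left(-8118 + m{\left(-50,-118 \right)}\right) = \left(-8956 - \frac{1}{164848}\right) \left(-8118 + \frac{71}{2}\right) = \left(- \frac{1476378689}{164848}\right) \left(- \frac{16165}{2}\right) = \frac{23865661507685}{329696}$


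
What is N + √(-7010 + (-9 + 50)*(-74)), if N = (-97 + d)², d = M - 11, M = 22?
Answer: 7396 + 18*I*√31 ≈ 7396.0 + 100.22*I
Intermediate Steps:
d = 11 (d = 22 - 11 = 11)
N = 7396 (N = (-97 + 11)² = (-86)² = 7396)
N + √(-7010 + (-9 + 50)*(-74)) = 7396 + √(-7010 + (-9 + 50)*(-74)) = 7396 + √(-7010 + 41*(-74)) = 7396 + √(-7010 - 3034) = 7396 + √(-10044) = 7396 + 18*I*√31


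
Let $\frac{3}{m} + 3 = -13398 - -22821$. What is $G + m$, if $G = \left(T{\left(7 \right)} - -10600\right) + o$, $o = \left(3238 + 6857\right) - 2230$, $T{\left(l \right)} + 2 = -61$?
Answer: $\frac{57782281}{3140} \approx 18402.0$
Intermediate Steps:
$T{\left(l \right)} = -63$ ($T{\left(l \right)} = -2 - 61 = -63$)
$o = 7865$ ($o = 10095 - 2230 = 7865$)
$m = \frac{1}{3140}$ ($m = \frac{3}{-3 - -9423} = \frac{3}{-3 + \left(-13398 + 22821\right)} = \frac{3}{-3 + 9423} = \frac{3}{9420} = 3 \cdot \frac{1}{9420} = \frac{1}{3140} \approx 0.00031847$)
$G = 18402$ ($G = \left(-63 - -10600\right) + 7865 = \left(-63 + 10600\right) + 7865 = 10537 + 7865 = 18402$)
$G + m = 18402 + \frac{1}{3140} = \frac{57782281}{3140}$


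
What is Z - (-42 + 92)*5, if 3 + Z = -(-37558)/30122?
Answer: -3791654/15061 ≈ -251.75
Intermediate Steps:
Z = -26404/15061 (Z = -3 - (-37558)/30122 = -3 - 1*(-18779/15061) = -3 + 18779/15061 = -26404/15061 ≈ -1.7531)
Z - (-42 + 92)*5 = -26404/15061 - (-42 + 92)*5 = -26404/15061 - 50*5 = -26404/15061 - 1*250 = -26404/15061 - 250 = -3791654/15061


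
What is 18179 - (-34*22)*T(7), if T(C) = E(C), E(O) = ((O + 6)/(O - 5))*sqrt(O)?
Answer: 18179 + 4862*sqrt(7) ≈ 31043.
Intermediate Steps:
E(O) = sqrt(O)*(6 + O)/(-5 + O) (E(O) = ((6 + O)/(-5 + O))*sqrt(O) = sqrt(O)*(6 + O)/(-5 + O))
T(C) = sqrt(C)*(6 + C)/(-5 + C)
18179 - (-34*22)*T(7) = 18179 - (-34*22)*sqrt(7)*(6 + 7)/(-5 + 7) = 18179 - (-748)*sqrt(7)*13/2 = 18179 - (-748)*sqrt(7)*(1/2)*13 = 18179 - (-748)*13*sqrt(7)/2 = 18179 - (-4862)*sqrt(7) = 18179 + 4862*sqrt(7)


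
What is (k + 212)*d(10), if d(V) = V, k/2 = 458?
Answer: 11280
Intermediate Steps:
k = 916 (k = 2*458 = 916)
(k + 212)*d(10) = (916 + 212)*10 = 1128*10 = 11280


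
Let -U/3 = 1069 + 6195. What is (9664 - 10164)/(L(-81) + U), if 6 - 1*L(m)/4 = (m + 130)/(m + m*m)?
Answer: 810000/35264209 ≈ 0.022969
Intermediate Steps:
U = -21792 (U = -3*(1069 + 6195) = -3*7264 = -21792)
L(m) = 24 - 4*(130 + m)/(m + m**2) (L(m) = 24 - 4*(m + 130)/(m + m*m) = 24 - 4*(130 + m)/(m + m**2))
(9664 - 10164)/(L(-81) + U) = (9664 - 10164)/(4*(-130 + 5*(-81) + 6*(-81)**2)/(-81*(1 - 81)) - 21792) = -500/(4*(-1/81)*(-130 - 405 + 6*6561)/(-80) - 21792) = -500/(4*(-1/81)*(-1/80)*(-130 - 405 + 39366) - 21792) = -500/(4*(-1/81)*(-1/80)*38831 - 21792) = -500/(38831/1620 - 21792) = -500/(-35264209/1620) = -500*(-1620/35264209) = 810000/35264209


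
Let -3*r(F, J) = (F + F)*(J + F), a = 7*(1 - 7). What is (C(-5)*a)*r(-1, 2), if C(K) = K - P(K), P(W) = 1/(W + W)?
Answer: 686/5 ≈ 137.20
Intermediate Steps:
a = -42 (a = 7*(-6) = -42)
P(W) = 1/(2*W)
r(F, J) = -2*F*(F + J)/3 (r(F, J) = -(F + F)*(J + F)/3 = -2*F*(F + J)/3)
C(K) = K - 1/(2*K)
(C(-5)*a)*r(-1, 2) = ((-5 - 1/2/(-5))*(-42))*(-2/3*(-1)*(-1 + 2)) = ((-5 - 1/2*(-1/5))*(-42))*(-2/3*(-1)*1) = ((-5 + 1/10)*(-42))*(2/3) = -49/10*(-42)*(2/3) = (1029/5)*(2/3) = 686/5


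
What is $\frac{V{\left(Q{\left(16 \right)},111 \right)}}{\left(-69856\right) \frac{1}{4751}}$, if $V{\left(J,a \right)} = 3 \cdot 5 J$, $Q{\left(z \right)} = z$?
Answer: $- \frac{71265}{4366} \approx -16.323$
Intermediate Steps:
$V{\left(J,a \right)} = 15 J$
$\frac{V{\left(Q{\left(16 \right)},111 \right)}}{\left(-69856\right) \frac{1}{4751}} = \frac{15 \cdot 16}{\left(-69856\right) \frac{1}{4751}} = \frac{240}{\left(-69856\right) \frac{1}{4751}} = \frac{240}{- \frac{69856}{4751}} = 240 \left(- \frac{4751}{69856}\right) = - \frac{71265}{4366}$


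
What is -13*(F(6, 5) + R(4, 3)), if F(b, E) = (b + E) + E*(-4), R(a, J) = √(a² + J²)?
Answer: 52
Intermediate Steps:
R(a, J) = √(J² + a²)
F(b, E) = b - 3*E (F(b, E) = (E + b) - 4*E = b - 3*E)
-13*(F(6, 5) + R(4, 3)) = -13*((6 - 3*5) + √(3² + 4²)) = -13*((6 - 15) + √(9 + 16)) = -13*(-9 + √25) = -13*(-9 + 5) = -13*(-4) = 52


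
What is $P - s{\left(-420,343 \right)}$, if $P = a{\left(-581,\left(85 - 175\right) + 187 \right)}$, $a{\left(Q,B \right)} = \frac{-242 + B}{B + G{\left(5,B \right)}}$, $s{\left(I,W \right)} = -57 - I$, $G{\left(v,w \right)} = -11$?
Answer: $- \frac{31363}{86} \approx -364.69$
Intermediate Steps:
$a{\left(Q,B \right)} = \frac{-242 + B}{-11 + B}$ ($a{\left(Q,B \right)} = \frac{-242 + B}{B - 11} = \frac{-242 + B}{-11 + B}$)
$P = - \frac{145}{86}$ ($P = \frac{-242 + \left(\left(85 - 175\right) + 187\right)}{-11 + \left(\left(85 - 175\right) + 187\right)} = \frac{-242 + \left(-90 + 187\right)}{-11 + \left(-90 + 187\right)} = \frac{-242 + 97}{-11 + 97} = \frac{1}{86} \left(-145\right) = - \frac{145}{86} \approx -1.686$)
$P - s{\left(-420,343 \right)} = - \frac{145}{86} - \left(-57 - -420\right) = - \frac{145}{86} - \left(-57 + 420\right) = - \frac{145}{86} - 363 = - \frac{31363}{86}$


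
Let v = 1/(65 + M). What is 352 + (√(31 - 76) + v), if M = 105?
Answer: 59841/170 + 3*I*√5 ≈ 352.01 + 6.7082*I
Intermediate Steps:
v = 1/170 (v = 1/(65 + 105) = 1/170 ≈ 0.0058824)
352 + (√(31 - 76) + v) = 352 + (√(31 - 76) + 1/170) = 352 + (√(-45) + 1/170) = 352 + (3*I*√5 + 1/170) = 352 + (1/170 + 3*I*√5) = 59841/170 + 3*I*√5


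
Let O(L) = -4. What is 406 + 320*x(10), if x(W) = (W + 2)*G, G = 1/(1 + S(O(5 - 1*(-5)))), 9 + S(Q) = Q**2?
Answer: 886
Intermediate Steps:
S(Q) = -9 + Q**2
G = 1/8 (G = 1/(1 + (-9 + (-4)**2)) = 1/(1 + (-9 + 16)) = 1/(1 + 7) = 1/8 ≈ 0.12500)
x(W) = 1/4 + W/8 (x(W) = (W + 2)*(1/8) = (2 + W)*(1/8) = 1/4 + W/8)
406 + 320*x(10) = 406 + 320*(1/4 + (1/8)*10) = 406 + 320*(1/4 + 5/4) = 406 + 320*(3/2) = 406 + 480 = 886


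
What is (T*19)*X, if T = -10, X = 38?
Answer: -7220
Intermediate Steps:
(T*19)*X = -10*19*38 = -190*38 = -7220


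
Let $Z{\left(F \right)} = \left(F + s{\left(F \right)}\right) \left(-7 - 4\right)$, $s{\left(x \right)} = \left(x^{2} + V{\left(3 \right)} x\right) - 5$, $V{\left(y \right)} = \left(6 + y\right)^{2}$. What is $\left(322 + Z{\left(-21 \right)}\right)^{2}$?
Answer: $209323024$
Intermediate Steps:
$s{\left(x \right)} = -5 + x^{2} + 81 x$ ($s{\left(x \right)} = \left(x^{2} + \left(6 + 3\right)^{2} x\right) - 5 = \left(x^{2} + 9^{2} x\right) - 5 = \left(x^{2} + 81 x\right) - 5 = -5 + x^{2} + 81 x$)
$Z{\left(F \right)} = 55 - 902 F - 11 F^{2}$ ($Z{\left(F \right)} = \left(F + \left(-5 + F^{2} + 81 F\right)\right) \left(-7 - 4\right) = \left(-5 + F^{2} + 82 F\right) \left(-11\right) = 55 - 902 F - 11 F^{2}$)
$\left(322 + Z{\left(-21 \right)}\right)^{2} = \left(322 - \left(-18997 + 4851\right)\right)^{2} = \left(322 + \left(55 + 18942 - 4851\right)\right)^{2} = \left(322 + 14146\right)^{2} = 14468^{2} = 209323024$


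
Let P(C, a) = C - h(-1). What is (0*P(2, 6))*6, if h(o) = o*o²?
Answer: 0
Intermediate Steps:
h(o) = o³
P(C, a) = 1 + C (P(C, a) = C - 1*(-1)³ = C - 1*(-1) = C + 1 = 1 + C)
(0*P(2, 6))*6 = (0*(1 + 2))*6 = (0*3)*6 = 0*6 = 0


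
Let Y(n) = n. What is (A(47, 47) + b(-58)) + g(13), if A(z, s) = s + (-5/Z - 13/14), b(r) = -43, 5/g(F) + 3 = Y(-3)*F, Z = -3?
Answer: 97/21 ≈ 4.6190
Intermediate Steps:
g(F) = 5/(-3 - 3*F)
A(z, s) = 31/42 + s (A(z, s) = s + (-5/(-3) - 13/14) = s + (-5*(-⅓) - 13*1/14) = s + (5/3 - 13/14) = s + 31/42 = 31/42 + s)
(A(47, 47) + b(-58)) + g(13) = ((31/42 + 47) - 43) + 5/(3*(-1 - 1*13)) = (2005/42 - 43) + 5/(3*(-1 - 13)) = 199/42 + (5/3)/(-14) = 199/42 + (5/3)*(-1/14) = 199/42 - 5/42 = 97/21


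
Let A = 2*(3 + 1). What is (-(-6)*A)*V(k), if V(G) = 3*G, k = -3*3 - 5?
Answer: -2016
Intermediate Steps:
A = 8 (A = 2*4 = 8)
k = -14 (k = -9 - 5 = -14)
(-(-6)*A)*V(k) = (-(-6)*8)*(3*(-14)) = -6*(-8)*(-42) = 48*(-42) = -2016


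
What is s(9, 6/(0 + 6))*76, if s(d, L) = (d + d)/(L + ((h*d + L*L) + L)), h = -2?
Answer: -456/5 ≈ -91.200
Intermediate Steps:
s(d, L) = 2*d/(L**2 - 2*d + 2*L) (s(d, L) = (d + d)/(L + ((-2*d + L*L) + L)) = (2*d)/(L + ((-2*d + L**2) + L)) = (2*d)/(L + ((L**2 - 2*d) + L)) = (2*d)/(L + (L + L**2 - 2*d)) = (2*d)/(L**2 - 2*d + 2*L) = 2*d/(L**2 - 2*d + 2*L))
s(9, 6/(0 + 6))*76 = (2*9/((6/(0 + 6))**2 - 2*9 + 2*(6/(0 + 6))))*76 = (2*9/((6/6)**2 - 18 + 2*(6/6)))*76 = (2*9/(((1/6)*6)**2 - 18 + 2*((1/6)*6)))*76 = (2*9/(1**2 - 18 + 2*1))*76 = (2*9/(1 - 18 + 2))*76 = (2*9/(-15))*76 = (2*9*(-1/15))*76 = -6/5*76 = -456/5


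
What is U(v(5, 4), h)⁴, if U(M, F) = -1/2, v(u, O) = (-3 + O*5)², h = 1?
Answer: 1/16 ≈ 0.062500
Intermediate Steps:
v(u, O) = (-3 + 5*O)²
U(M, F) = -½ (U(M, F) = -1*½ = -½)
U(v(5, 4), h)⁴ = (-½)⁴ = 1/16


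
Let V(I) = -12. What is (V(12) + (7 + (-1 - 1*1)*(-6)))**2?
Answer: 49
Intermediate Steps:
(V(12) + (7 + (-1 - 1*1)*(-6)))**2 = (-12 + (7 + (-1 - 1*1)*(-6)))**2 = (-12 + (7 + (-1 - 1)*(-6)))**2 = (-12 + (7 - 2*(-6)))**2 = (-12 + (7 + 12))**2 = (-12 + 19)**2 = 7**2 = 49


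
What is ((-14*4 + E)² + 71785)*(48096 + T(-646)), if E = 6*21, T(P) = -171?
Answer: 3675128625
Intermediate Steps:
E = 126
((-14*4 + E)² + 71785)*(48096 + T(-646)) = ((-14*4 + 126)² + 71785)*(48096 - 171) = ((-56 + 126)² + 71785)*47925 = (70² + 71785)*47925 = (4900 + 71785)*47925 = 76685*47925 = 3675128625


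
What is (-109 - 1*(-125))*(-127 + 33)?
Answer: -1504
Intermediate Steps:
(-109 - 1*(-125))*(-127 + 33) = (-109 + 125)*(-94) = 16*(-94) = -1504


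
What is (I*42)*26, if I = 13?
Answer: 14196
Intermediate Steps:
(I*42)*26 = (13*42)*26 = 546*26 = 14196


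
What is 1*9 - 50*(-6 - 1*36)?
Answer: 2109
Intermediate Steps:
1*9 - 50*(-6 - 1*36) = 9 - 50*(-6 - 36) = 9 - 50*(-42) = 9 + 2100 = 2109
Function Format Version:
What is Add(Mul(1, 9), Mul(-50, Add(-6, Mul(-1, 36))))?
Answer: 2109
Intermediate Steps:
Add(Mul(1, 9), Mul(-50, Add(-6, Mul(-1, 36)))) = Add(9, Mul(-50, Add(-6, -36))) = Add(9, Mul(-50, -42)) = Add(9, 2100) = 2109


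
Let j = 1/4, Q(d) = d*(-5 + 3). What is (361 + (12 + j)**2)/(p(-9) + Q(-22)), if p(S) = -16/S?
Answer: 73593/6592 ≈ 11.164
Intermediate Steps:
Q(d) = -2*d (Q(d) = d*(-2) = -2*d)
j = 1/4 (j = 1*(1/4) = 1/4 ≈ 0.25000)
(361 + (12 + j)**2)/(p(-9) + Q(-22)) = (361 + (12 + 1/4)**2)/(-16/(-9) - 2*(-22)) = (361 + (49/4)**2)/(-16*(-1/9) + 44) = (361 + 2401/16)/(16/9 + 44) = 8177/(16*(412/9)) = (8177/16)*(9/412) = 73593/6592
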